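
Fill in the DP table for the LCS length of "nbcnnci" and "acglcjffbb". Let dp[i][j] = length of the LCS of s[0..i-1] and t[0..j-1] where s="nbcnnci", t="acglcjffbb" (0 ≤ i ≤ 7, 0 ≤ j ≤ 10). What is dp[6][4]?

1

   ''  a  c  g  l  c  j  f  f  b  b
''  0  0  0  0  0  0  0  0  0  0  0
 n  0  0  0  0  0  0  0  0  0  0  0
 b  0  0  0  0  0  0  0  0  0  1  1
 c  0  0  1  1  1  1  1  1  1  1  1
 n  0  0  1  1  1  1  1  1  1  1  1
 n  0  0  1  1  1  1  1  1  1  1  1
 c  0  0  1  1  1  2  2  2  2  2  2
 i  0  0  1  1  1  2  2  2  2  2  2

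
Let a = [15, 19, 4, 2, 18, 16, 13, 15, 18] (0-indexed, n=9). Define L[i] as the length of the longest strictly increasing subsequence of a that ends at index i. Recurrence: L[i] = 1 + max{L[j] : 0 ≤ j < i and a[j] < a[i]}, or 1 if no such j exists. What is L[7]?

3

   i    0    1    2    3    4    5    6    7    8
a[i]   15   19    4    2   18   16   13   15   18
L[i]    1    2    1    1    2    2    2    3    4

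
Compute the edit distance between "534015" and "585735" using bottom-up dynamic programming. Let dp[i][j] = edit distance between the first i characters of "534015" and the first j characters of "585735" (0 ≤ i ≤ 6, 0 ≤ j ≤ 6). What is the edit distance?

4

   ''  5  8  5  7  3  5
''  0  1  2  3  4  5  6
 5  1  0  1  2  3  4  5
 3  2  1  1  2  3  3  4
 4  3  2  2  2  3  4  4
 0  4  3  3  3  3  4  5
 1  5  4  4  4  4  4  5
 5  6  5  5  4  5  5  4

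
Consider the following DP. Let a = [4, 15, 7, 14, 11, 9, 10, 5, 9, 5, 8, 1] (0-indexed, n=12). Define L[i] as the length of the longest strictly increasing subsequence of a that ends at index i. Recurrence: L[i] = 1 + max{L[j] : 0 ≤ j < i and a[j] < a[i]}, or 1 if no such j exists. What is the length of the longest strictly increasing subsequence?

   i    0    1    2    3    4    5    6    7    8    9   10   11
a[i]    4   15    7   14   11    9   10    5    9    5    8    1
L[i]    1    2    2    3    3    3    4    2    3    2    3    1

4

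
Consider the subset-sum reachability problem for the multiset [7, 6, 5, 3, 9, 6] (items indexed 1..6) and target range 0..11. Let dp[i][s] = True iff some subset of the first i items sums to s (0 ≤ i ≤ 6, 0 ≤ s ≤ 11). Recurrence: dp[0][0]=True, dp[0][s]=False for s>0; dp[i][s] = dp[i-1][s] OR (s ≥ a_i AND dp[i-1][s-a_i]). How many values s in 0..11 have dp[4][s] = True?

i\s   0   1   2   3   4   5   6   7   8   9  10  11
  0   T   F   F   F   F   F   F   F   F   F   F   F
  1   T   F   F   F   F   F   F   T   F   F   F   F
  2   T   F   F   F   F   F   T   T   F   F   F   F
  3   T   F   F   F   F   T   T   T   F   F   F   T
  4   T   F   F   T   F   T   T   T   T   T   T   T
  5   T   F   F   T   F   T   T   T   T   T   T   T
  6   T   F   F   T   F   T   T   T   T   T   T   T

9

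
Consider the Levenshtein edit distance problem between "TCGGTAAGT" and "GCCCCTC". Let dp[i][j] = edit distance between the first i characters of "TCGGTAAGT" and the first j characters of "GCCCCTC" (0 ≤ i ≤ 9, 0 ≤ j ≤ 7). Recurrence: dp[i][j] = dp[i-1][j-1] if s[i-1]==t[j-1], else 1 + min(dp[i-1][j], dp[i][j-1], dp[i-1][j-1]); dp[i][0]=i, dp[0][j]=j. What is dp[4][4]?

3

   ''  G  C  C  C  C  T  C
''  0  1  2  3  4  5  6  7
 T  1  1  2  3  4  5  5  6
 C  2  2  1  2  3  4  5  5
 G  3  2  2  2  3  4  5  6
 G  4  3  3  3  3  4  5  6
 T  5  4  4  4  4  4  4  5
 A  6  5  5  5  5  5  5  5
 A  7  6  6  6  6  6  6  6
 G  8  7  7  7  7  7  7  7
 T  9  8  8  8  8  8  7  8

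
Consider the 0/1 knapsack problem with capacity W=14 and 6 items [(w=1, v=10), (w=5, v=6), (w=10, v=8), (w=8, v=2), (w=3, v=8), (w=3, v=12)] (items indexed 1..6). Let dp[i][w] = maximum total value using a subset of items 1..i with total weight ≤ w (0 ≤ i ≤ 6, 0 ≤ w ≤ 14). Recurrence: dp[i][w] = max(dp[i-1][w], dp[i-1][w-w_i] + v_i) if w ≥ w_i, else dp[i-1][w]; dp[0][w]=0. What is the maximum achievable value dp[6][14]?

i\w   0   1   2   3   4   5   6   7   8   9  10  11  12  13  14
  0   0   0   0   0   0   0   0   0   0   0   0   0   0   0   0
  1   0  10  10  10  10  10  10  10  10  10  10  10  10  10  10
  2   0  10  10  10  10  10  16  16  16  16  16  16  16  16  16
  3   0  10  10  10  10  10  16  16  16  16  16  18  18  18  18
  4   0  10  10  10  10  10  16  16  16  16  16  18  18  18  18
  5   0  10  10  10  18  18  18  18  18  24  24  24  24  24  26
  6   0  10  10  12  22  22  22  30  30  30  30  30  36  36  36

36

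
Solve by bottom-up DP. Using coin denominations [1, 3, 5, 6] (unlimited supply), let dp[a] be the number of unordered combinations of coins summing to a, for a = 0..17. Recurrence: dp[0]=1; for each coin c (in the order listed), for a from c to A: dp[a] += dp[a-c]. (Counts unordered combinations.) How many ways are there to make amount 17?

26

after  coin     0     1     2     3     4     5     6     7     8     9    10    11    12    13    14    15    16    17
          1     1     1     1     1     1     1     1     1     1     1     1     1     1     1     1     1     1     1
          3     1     1     1     2     2     2     3     3     3     4     4     4     5     5     5     6     6     6
          5     1     1     1     2     2     3     4     4     5     6     7     8     9    10    11    13    14    15
          6     1     1     1     2     2     3     5     5     6     8     9    11    14    15    17    21    23    26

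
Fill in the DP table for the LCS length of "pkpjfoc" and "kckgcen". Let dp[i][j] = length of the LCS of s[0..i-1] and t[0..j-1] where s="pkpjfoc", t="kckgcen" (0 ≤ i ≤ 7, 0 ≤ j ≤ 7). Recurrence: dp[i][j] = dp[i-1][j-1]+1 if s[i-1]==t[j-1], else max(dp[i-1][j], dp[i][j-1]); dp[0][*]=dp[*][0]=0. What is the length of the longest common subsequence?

2

   ''  k  c  k  g  c  e  n
''  0  0  0  0  0  0  0  0
 p  0  0  0  0  0  0  0  0
 k  0  1  1  1  1  1  1  1
 p  0  1  1  1  1  1  1  1
 j  0  1  1  1  1  1  1  1
 f  0  1  1  1  1  1  1  1
 o  0  1  1  1  1  1  1  1
 c  0  1  2  2  2  2  2  2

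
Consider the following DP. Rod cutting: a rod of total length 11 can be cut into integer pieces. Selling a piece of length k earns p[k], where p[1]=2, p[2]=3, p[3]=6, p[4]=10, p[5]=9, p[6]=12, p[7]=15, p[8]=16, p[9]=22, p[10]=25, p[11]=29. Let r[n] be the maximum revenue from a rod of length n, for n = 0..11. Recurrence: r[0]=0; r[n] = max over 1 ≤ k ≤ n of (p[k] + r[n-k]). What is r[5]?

   n    0    1    2    3    4    5    6    7    8    9   10   11
r[n]    0    2    4    6   10   12   14   16   20   22   25   29

12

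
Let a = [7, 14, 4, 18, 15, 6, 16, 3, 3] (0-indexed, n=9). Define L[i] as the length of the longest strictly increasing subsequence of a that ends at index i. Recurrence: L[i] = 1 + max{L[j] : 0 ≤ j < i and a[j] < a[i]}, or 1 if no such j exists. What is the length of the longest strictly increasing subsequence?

4

   i    0    1    2    3    4    5    6    7    8
a[i]    7   14    4   18   15    6   16    3    3
L[i]    1    2    1    3    3    2    4    1    1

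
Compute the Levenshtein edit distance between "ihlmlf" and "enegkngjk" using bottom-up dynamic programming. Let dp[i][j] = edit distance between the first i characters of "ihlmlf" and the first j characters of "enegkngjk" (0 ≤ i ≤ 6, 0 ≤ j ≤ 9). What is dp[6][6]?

6

   ''  e  n  e  g  k  n  g  j  k
''  0  1  2  3  4  5  6  7  8  9
 i  1  1  2  3  4  5  6  7  8  9
 h  2  2  2  3  4  5  6  7  8  9
 l  3  3  3  3  4  5  6  7  8  9
 m  4  4  4  4  4  5  6  7  8  9
 l  5  5  5  5  5  5  6  7  8  9
 f  6  6  6  6  6  6  6  7  8  9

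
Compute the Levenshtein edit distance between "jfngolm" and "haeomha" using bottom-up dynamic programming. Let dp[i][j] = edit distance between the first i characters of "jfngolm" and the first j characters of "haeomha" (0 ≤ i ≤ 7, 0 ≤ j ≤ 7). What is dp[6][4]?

   ''  h  a  e  o  m  h  a
''  0  1  2  3  4  5  6  7
 j  1  1  2  3  4  5  6  7
 f  2  2  2  3  4  5  6  7
 n  3  3  3  3  4  5  6  7
 g  4  4  4  4  4  5  6  7
 o  5  5  5  5  4  5  6  7
 l  6  6  6  6  5  5  6  7
 m  7  7  7  7  6  5  6  7

5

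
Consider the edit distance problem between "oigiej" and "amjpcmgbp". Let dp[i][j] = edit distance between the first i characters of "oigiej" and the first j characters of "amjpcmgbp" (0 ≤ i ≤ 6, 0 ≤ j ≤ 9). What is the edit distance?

9

   ''  a  m  j  p  c  m  g  b  p
''  0  1  2  3  4  5  6  7  8  9
 o  1  1  2  3  4  5  6  7  8  9
 i  2  2  2  3  4  5  6  7  8  9
 g  3  3  3  3  4  5  6  6  7  8
 i  4  4  4  4  4  5  6  7  7  8
 e  5  5  5  5  5  5  6  7  8  8
 j  6  6  6  5  6  6  6  7  8  9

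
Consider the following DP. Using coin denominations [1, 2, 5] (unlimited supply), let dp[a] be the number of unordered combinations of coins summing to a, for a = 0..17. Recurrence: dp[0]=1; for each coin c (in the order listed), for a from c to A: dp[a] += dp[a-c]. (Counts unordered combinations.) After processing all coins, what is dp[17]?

22

after  coin     0     1     2     3     4     5     6     7     8     9    10    11    12    13    14    15    16    17
          1     1     1     1     1     1     1     1     1     1     1     1     1     1     1     1     1     1     1
          2     1     1     2     2     3     3     4     4     5     5     6     6     7     7     8     8     9     9
          5     1     1     2     2     3     4     5     6     7     8    10    11    13    14    16    18    20    22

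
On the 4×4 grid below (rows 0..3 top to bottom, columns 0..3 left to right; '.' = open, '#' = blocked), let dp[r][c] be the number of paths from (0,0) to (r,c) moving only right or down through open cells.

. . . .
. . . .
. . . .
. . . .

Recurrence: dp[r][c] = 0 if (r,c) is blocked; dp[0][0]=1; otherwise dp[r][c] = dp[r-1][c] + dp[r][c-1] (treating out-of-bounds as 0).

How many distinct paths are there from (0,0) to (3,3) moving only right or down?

20

r\c   0   1   2   3
  0   1   1   1   1
  1   1   2   3   4
  2   1   3   6  10
  3   1   4  10  20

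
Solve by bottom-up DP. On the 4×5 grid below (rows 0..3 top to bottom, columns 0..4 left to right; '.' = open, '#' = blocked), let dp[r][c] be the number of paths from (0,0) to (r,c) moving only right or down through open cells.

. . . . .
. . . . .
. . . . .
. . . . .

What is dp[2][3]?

10

r\c   0   1   2   3   4
  0   1   1   1   1   1
  1   1   2   3   4   5
  2   1   3   6  10  15
  3   1   4  10  20  35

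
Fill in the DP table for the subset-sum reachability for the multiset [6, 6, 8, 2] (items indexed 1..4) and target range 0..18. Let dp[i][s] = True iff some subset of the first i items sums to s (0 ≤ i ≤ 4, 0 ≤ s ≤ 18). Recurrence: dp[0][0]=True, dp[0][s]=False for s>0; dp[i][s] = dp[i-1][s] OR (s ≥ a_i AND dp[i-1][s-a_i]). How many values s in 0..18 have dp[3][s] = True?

i\s   0   1   2   3   4   5   6   7   8   9  10  11  12  13  14  15  16  17  18
  0   T   F   F   F   F   F   F   F   F   F   F   F   F   F   F   F   F   F   F
  1   T   F   F   F   F   F   T   F   F   F   F   F   F   F   F   F   F   F   F
  2   T   F   F   F   F   F   T   F   F   F   F   F   T   F   F   F   F   F   F
  3   T   F   F   F   F   F   T   F   T   F   F   F   T   F   T   F   F   F   F
  4   T   F   T   F   F   F   T   F   T   F   T   F   T   F   T   F   T   F   F

5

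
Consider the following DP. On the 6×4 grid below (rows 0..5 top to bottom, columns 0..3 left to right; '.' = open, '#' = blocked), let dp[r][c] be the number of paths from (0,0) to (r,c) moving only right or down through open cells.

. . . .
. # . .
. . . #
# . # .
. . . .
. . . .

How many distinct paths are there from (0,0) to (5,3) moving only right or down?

3

r\c   0   1   2   3
  0   1   1   1   1
  1   1   0   1   2
  2   1   1   2   0
  3   0   1   0   0
  4   0   1   1   1
  5   0   1   2   3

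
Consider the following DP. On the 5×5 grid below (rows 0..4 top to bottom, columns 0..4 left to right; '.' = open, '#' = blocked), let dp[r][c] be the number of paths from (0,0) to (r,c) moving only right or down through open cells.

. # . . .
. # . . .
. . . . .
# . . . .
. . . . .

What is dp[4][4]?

r\c   0   1   2   3   4
  0   1   0   0   0   0
  1   1   0   0   0   0
  2   1   1   1   1   1
  3   0   1   2   3   4
  4   0   1   3   6  10

10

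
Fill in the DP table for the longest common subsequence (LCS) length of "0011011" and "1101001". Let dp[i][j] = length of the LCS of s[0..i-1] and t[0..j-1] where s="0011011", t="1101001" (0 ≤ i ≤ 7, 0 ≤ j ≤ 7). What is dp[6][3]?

3

   ''  1  1  0  1  0  0  1
''  0  0  0  0  0  0  0  0
 0  0  0  0  1  1  1  1  1
 0  0  0  0  1  1  2  2  2
 1  0  1  1  1  2  2  2  3
 1  0  1  2  2  2  2  2  3
 0  0  1  2  3  3  3  3  3
 1  0  1  2  3  4  4  4  4
 1  0  1  2  3  4  4  4  5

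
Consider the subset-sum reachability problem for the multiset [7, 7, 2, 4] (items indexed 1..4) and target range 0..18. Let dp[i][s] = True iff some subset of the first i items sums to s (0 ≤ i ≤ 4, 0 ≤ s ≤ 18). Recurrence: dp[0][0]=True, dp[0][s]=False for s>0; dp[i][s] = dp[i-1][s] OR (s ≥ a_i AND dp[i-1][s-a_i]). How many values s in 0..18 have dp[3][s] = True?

i\s   0   1   2   3   4   5   6   7   8   9  10  11  12  13  14  15  16  17  18
  0   T   F   F   F   F   F   F   F   F   F   F   F   F   F   F   F   F   F   F
  1   T   F   F   F   F   F   F   T   F   F   F   F   F   F   F   F   F   F   F
  2   T   F   F   F   F   F   F   T   F   F   F   F   F   F   T   F   F   F   F
  3   T   F   T   F   F   F   F   T   F   T   F   F   F   F   T   F   T   F   F
  4   T   F   T   F   T   F   T   T   F   T   F   T   F   T   T   F   T   F   T

6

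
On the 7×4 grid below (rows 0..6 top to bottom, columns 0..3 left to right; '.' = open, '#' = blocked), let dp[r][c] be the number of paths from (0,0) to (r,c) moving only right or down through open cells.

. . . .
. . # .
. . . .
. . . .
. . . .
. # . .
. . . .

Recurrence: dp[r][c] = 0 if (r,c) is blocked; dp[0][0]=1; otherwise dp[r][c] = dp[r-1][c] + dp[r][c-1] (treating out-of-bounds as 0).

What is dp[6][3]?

r\c   0   1   2   3
  0   1   1   1   1
  1   1   2   0   1
  2   1   3   3   4
  3   1   4   7  11
  4   1   5  12  23
  5   1   0  12  35
  6   1   1  13  48

48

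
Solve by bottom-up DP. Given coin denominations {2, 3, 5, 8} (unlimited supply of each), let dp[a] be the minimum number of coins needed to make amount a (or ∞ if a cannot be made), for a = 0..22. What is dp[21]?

3

 a  0  1  2  3  4  5  6  7  8  9 10 11 12 13 14 15 16 17 18 19 20 21 22
dp  0  -  1  1  2  1  2  2  1  3  2  2  3  2  3  3  2  4  3  3  4  3  4
(- denotes ∞ / unreachable)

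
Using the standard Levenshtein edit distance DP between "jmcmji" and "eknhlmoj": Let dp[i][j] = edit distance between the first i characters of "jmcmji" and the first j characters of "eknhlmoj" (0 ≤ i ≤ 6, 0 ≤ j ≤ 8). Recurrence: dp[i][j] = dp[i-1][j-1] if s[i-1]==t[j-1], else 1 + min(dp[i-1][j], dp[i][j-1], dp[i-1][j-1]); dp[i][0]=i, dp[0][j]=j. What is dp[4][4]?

   ''  e  k  n  h  l  m  o  j
''  0  1  2  3  4  5  6  7  8
 j  1  1  2  3  4  5  6  7  7
 m  2  2  2  3  4  5  5  6  7
 c  3  3  3  3  4  5  6  6  7
 m  4  4  4  4  4  5  5  6  7
 j  5  5  5  5  5  5  6  6  6
 i  6  6  6  6  6  6  6  7  7

4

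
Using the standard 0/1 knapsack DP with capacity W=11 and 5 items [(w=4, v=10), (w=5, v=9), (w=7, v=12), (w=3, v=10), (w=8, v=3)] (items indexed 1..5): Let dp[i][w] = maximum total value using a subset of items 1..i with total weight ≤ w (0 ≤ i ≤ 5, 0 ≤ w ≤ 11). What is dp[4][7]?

i\w   0   1   2   3   4   5   6   7   8   9  10  11
  0   0   0   0   0   0   0   0   0   0   0   0   0
  1   0   0   0   0  10  10  10  10  10  10  10  10
  2   0   0   0   0  10  10  10  10  10  19  19  19
  3   0   0   0   0  10  10  10  12  12  19  19  22
  4   0   0   0  10  10  10  10  20  20  20  22  22
  5   0   0   0  10  10  10  10  20  20  20  22  22

20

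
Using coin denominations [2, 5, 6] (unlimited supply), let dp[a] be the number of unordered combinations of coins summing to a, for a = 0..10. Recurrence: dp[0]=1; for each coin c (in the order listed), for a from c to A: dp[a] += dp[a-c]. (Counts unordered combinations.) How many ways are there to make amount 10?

after  coin     0     1     2     3     4     5     6     7     8     9    10
          2     1     0     1     0     1     0     1     0     1     0     1
          5     1     0     1     0     1     1     1     1     1     1     2
          6     1     0     1     0     1     1     2     1     2     1     3

3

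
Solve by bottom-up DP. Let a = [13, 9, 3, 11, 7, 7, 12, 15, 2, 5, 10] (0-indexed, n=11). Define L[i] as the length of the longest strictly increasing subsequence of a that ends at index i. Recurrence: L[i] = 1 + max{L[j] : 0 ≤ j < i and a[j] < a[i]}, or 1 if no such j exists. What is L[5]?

2

   i    0    1    2    3    4    5    6    7    8    9   10
a[i]   13    9    3   11    7    7   12   15    2    5   10
L[i]    1    1    1    2    2    2    3    4    1    2    3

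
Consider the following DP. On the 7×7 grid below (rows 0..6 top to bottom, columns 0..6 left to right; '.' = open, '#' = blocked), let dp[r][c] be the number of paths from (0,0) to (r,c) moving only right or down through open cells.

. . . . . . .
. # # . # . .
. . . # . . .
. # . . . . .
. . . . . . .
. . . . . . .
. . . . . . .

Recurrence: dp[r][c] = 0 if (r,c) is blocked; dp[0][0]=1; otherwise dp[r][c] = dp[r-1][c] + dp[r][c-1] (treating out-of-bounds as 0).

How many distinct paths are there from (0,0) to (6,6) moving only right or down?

r\c   0   1   2   3   4   5   6
  0   1   1   1   1   1   1   1
  1   1   0   0   1   0   1   2
  2   1   1   1   0   0   1   3
  3   1   0   1   1   1   2   5
  4   1   1   2   3   4   6  11
  5   1   2   4   7  11  17  28
  6   1   3   7  14  25  42  70

70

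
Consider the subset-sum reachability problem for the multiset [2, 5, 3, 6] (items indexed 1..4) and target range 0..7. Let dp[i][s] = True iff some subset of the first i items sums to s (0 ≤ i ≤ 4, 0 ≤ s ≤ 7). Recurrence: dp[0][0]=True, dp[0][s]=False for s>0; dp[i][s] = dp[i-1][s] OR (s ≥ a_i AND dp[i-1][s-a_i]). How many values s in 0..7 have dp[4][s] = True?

6

i\s   0   1   2   3   4   5   6   7
  0   T   F   F   F   F   F   F   F
  1   T   F   T   F   F   F   F   F
  2   T   F   T   F   F   T   F   T
  3   T   F   T   T   F   T   F   T
  4   T   F   T   T   F   T   T   T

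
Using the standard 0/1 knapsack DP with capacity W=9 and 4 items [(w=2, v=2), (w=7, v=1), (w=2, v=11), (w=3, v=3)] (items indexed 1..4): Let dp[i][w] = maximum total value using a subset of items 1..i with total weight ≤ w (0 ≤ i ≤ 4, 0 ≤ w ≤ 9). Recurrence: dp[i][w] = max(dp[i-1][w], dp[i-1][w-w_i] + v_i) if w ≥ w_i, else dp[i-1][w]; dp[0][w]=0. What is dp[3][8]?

i\w   0   1   2   3   4   5   6   7   8   9
  0   0   0   0   0   0   0   0   0   0   0
  1   0   0   2   2   2   2   2   2   2   2
  2   0   0   2   2   2   2   2   2   2   3
  3   0   0  11  11  13  13  13  13  13  13
  4   0   0  11  11  13  14  14  16  16  16

13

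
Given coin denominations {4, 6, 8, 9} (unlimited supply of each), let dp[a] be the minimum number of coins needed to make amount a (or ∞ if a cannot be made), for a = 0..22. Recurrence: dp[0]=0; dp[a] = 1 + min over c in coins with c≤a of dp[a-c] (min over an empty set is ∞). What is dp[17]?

 a  0  1  2  3  4  5  6  7  8  9 10 11 12 13 14 15 16 17 18 19 20 21 22
dp  0  -  -  -  1  -  1  -  1  1  2  -  2  2  2  2  2  2  2  3  3  3  3
(- denotes ∞ / unreachable)

2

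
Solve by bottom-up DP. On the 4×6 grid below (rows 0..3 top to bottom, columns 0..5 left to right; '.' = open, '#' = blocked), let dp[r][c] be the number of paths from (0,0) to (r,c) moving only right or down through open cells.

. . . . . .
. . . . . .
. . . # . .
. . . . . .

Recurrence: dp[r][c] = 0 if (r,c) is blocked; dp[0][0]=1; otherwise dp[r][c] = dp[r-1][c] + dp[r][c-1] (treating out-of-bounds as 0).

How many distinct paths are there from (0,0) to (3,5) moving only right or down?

r\c   0   1   2   3   4   5
  0   1   1   1   1   1   1
  1   1   2   3   4   5   6
  2   1   3   6   0   5  11
  3   1   4  10  10  15  26

26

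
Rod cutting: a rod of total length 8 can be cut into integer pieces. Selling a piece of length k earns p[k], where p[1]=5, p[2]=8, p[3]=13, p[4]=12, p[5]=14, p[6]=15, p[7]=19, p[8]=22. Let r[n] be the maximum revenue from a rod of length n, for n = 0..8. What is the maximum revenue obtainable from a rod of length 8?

   n    0    1    2    3    4    5    6    7    8
r[n]    0    5   10   15   20   25   30   35   40

40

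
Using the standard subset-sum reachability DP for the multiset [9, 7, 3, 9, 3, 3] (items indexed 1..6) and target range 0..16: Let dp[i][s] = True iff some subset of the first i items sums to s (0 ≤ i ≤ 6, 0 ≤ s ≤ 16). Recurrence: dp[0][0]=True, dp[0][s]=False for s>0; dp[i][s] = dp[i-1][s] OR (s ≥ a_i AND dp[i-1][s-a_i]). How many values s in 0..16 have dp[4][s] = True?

7

i\s   0   1   2   3   4   5   6   7   8   9  10  11  12  13  14  15  16
  0   T   F   F   F   F   F   F   F   F   F   F   F   F   F   F   F   F
  1   T   F   F   F   F   F   F   F   F   T   F   F   F   F   F   F   F
  2   T   F   F   F   F   F   F   T   F   T   F   F   F   F   F   F   T
  3   T   F   F   T   F   F   F   T   F   T   T   F   T   F   F   F   T
  4   T   F   F   T   F   F   F   T   F   T   T   F   T   F   F   F   T
  5   T   F   F   T   F   F   T   T   F   T   T   F   T   T   F   T   T
  6   T   F   F   T   F   F   T   T   F   T   T   F   T   T   F   T   T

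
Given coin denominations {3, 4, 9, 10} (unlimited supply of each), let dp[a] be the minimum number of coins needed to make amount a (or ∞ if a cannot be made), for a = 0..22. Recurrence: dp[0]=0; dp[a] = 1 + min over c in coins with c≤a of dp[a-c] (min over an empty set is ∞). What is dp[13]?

2

 a  0  1  2  3  4  5  6  7  8  9 10 11 12 13 14 15 16 17 18 19 20 21 22
dp  0  -  -  1  1  -  2  2  2  1  1  3  2  2  2  3  3  3  2  2  2  3  3
(- denotes ∞ / unreachable)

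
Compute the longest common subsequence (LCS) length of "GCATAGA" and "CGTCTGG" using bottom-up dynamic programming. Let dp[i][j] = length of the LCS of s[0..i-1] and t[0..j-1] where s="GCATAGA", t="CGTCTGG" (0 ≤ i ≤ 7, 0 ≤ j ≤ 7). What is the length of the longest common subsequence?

   ''  C  G  T  C  T  G  G
''  0  0  0  0  0  0  0  0
 G  0  0  1  1  1  1  1  1
 C  0  1  1  1  2  2  2  2
 A  0  1  1  1  2  2  2  2
 T  0  1  1  2  2  3  3  3
 A  0  1  1  2  2  3  3  3
 G  0  1  2  2  2  3  4  4
 A  0  1  2  2  2  3  4  4

4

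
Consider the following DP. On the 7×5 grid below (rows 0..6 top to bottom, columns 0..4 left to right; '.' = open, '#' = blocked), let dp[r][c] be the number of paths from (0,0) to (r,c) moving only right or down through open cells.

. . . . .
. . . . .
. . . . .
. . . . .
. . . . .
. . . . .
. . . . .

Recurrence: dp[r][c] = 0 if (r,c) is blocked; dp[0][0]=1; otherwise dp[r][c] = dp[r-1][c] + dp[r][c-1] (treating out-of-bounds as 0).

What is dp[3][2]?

r\c   0   1   2   3   4
  0   1   1   1   1   1
  1   1   2   3   4   5
  2   1   3   6  10  15
  3   1   4  10  20  35
  4   1   5  15  35  70
  5   1   6  21  56 126
  6   1   7  28  84 210

10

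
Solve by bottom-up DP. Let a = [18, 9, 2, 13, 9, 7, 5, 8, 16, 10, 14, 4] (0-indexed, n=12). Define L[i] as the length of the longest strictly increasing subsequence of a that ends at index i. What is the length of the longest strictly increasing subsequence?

5

   i    0    1    2    3    4    5    6    7    8    9   10   11
a[i]   18    9    2   13    9    7    5    8   16   10   14    4
L[i]    1    1    1    2    2    2    2    3    4    4    5    2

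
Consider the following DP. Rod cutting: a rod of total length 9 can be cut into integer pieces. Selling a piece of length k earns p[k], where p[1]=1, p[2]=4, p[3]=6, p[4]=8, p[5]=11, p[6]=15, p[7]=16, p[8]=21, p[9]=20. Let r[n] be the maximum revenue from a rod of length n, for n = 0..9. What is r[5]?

11

   n    0    1    2    3    4    5    6    7    8    9
r[n]    0    1    4    6    8   11   15   16   21   22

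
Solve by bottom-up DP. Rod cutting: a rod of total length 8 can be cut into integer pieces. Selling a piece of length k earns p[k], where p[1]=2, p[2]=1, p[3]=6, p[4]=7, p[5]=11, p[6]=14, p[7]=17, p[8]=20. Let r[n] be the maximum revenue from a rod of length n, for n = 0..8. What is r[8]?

   n    0    1    2    3    4    5    6    7    8
r[n]    0    2    4    6    8   11   14   17   20

20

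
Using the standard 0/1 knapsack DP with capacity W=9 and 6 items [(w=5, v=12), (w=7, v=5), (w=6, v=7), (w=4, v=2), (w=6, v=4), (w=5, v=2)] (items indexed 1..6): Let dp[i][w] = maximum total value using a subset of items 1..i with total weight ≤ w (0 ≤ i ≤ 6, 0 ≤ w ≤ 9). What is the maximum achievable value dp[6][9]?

i\w   0   1   2   3   4   5   6   7   8   9
  0   0   0   0   0   0   0   0   0   0   0
  1   0   0   0   0   0  12  12  12  12  12
  2   0   0   0   0   0  12  12  12  12  12
  3   0   0   0   0   0  12  12  12  12  12
  4   0   0   0   0   2  12  12  12  12  14
  5   0   0   0   0   2  12  12  12  12  14
  6   0   0   0   0   2  12  12  12  12  14

14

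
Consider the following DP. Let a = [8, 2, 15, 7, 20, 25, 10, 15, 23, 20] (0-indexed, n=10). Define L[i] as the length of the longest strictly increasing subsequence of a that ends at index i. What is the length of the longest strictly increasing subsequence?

5

   i    0    1    2    3    4    5    6    7    8    9
a[i]    8    2   15    7   20   25   10   15   23   20
L[i]    1    1    2    2    3    4    3    4    5    5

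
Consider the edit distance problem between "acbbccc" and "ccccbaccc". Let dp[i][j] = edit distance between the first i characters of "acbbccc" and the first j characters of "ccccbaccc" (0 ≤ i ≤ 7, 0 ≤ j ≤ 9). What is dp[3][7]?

5

   ''  c  c  c  c  b  a  c  c  c
''  0  1  2  3  4  5  6  7  8  9
 a  1  1  2  3  4  5  5  6  7  8
 c  2  1  1  2  3  4  5  5  6  7
 b  3  2  2  2  3  3  4  5  6  7
 b  4  3  3  3  3  3  4  5  6  7
 c  5  4  3  3  3  4  4  4  5  6
 c  6  5  4  3  3  4  5  4  4  5
 c  7  6  5  4  3  4  5  5  4  4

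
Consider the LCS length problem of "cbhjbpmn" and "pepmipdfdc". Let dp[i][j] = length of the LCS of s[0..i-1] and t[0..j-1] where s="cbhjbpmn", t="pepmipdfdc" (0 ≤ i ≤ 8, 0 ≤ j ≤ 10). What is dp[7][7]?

2

   ''  p  e  p  m  i  p  d  f  d  c
''  0  0  0  0  0  0  0  0  0  0  0
 c  0  0  0  0  0  0  0  0  0  0  1
 b  0  0  0  0  0  0  0  0  0  0  1
 h  0  0  0  0  0  0  0  0  0  0  1
 j  0  0  0  0  0  0  0  0  0  0  1
 b  0  0  0  0  0  0  0  0  0  0  1
 p  0  1  1  1  1  1  1  1  1  1  1
 m  0  1  1  1  2  2  2  2  2  2  2
 n  0  1  1  1  2  2  2  2  2  2  2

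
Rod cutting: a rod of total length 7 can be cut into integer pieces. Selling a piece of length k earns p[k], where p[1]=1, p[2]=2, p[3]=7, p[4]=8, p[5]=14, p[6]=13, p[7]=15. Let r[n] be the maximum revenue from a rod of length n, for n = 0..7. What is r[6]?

   n    0    1    2    3    4    5    6    7
r[n]    0    1    2    7    8   14   15   16

15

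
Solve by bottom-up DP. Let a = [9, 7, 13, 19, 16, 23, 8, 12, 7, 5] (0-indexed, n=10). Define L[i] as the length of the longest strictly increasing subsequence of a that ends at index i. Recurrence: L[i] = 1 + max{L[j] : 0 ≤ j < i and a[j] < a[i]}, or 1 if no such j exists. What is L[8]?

1

   i    0    1    2    3    4    5    6    7    8    9
a[i]    9    7   13   19   16   23    8   12    7    5
L[i]    1    1    2    3    3    4    2    3    1    1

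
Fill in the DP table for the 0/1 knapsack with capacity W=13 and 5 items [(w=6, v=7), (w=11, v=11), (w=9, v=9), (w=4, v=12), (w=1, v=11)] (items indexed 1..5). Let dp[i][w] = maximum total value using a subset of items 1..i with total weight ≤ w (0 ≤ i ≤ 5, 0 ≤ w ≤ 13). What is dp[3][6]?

i\w   0   1   2   3   4   5   6   7   8   9  10  11  12  13
  0   0   0   0   0   0   0   0   0   0   0   0   0   0   0
  1   0   0   0   0   0   0   7   7   7   7   7   7   7   7
  2   0   0   0   0   0   0   7   7   7   7   7  11  11  11
  3   0   0   0   0   0   0   7   7   7   9   9  11  11  11
  4   0   0   0   0  12  12  12  12  12  12  19  19  19  21
  5   0  11  11  11  12  23  23  23  23  23  23  30  30  30

7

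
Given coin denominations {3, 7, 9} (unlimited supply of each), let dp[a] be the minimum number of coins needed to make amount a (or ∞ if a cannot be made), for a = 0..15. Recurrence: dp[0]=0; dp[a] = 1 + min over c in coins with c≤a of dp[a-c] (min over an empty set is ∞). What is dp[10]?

 a  0  1  2  3  4  5  6  7  8  9 10 11 12 13 14 15
dp  0  -  -  1  -  -  2  1  -  1  2  -  2  3  2  3
(- denotes ∞ / unreachable)

2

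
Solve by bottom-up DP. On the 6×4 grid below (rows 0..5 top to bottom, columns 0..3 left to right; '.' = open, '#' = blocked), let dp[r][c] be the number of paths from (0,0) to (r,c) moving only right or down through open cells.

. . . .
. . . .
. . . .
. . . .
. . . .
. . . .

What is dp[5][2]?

r\c   0   1   2   3
  0   1   1   1   1
  1   1   2   3   4
  2   1   3   6  10
  3   1   4  10  20
  4   1   5  15  35
  5   1   6  21  56

21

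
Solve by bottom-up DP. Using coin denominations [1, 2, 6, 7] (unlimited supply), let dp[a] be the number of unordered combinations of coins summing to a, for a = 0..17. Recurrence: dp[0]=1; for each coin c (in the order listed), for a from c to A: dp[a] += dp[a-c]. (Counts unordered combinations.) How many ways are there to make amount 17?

29

after  coin     0     1     2     3     4     5     6     7     8     9    10    11    12    13    14    15    16    17
          1     1     1     1     1     1     1     1     1     1     1     1     1     1     1     1     1     1     1
          2     1     1     2     2     3     3     4     4     5     5     6     6     7     7     8     8     9     9
          6     1     1     2     2     3     3     5     5     7     7     9     9    12    12    15    15    18    18
          7     1     1     2     2     3     3     5     6     8     9    11    12    15    17    21    23    27    29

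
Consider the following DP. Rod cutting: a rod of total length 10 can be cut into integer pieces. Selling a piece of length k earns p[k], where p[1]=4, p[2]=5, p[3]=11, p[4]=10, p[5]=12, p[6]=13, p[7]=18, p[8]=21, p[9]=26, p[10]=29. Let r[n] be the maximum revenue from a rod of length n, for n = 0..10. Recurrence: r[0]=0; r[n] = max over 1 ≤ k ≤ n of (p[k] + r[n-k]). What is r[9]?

   n    0    1    2    3    4    5    6    7    8    9   10
r[n]    0    4    8   12   16   20   24   28   32   36   40

36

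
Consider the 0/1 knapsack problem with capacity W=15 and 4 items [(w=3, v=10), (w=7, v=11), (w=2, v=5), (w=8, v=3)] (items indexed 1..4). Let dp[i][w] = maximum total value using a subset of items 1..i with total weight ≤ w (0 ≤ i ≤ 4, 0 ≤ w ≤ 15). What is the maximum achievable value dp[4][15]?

i\w   0   1   2   3   4   5   6   7   8   9  10  11  12  13  14  15
  0   0   0   0   0   0   0   0   0   0   0   0   0   0   0   0   0
  1   0   0   0  10  10  10  10  10  10  10  10  10  10  10  10  10
  2   0   0   0  10  10  10  10  11  11  11  21  21  21  21  21  21
  3   0   0   5  10  10  15  15  15  15  16  21  21  26  26  26  26
  4   0   0   5  10  10  15  15  15  15  16  21  21  26  26  26  26

26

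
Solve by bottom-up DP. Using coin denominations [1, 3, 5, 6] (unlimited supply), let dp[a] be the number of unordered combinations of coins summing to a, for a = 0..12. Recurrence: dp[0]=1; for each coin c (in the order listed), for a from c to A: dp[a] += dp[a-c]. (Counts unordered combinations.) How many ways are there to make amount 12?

14

after  coin     0     1     2     3     4     5     6     7     8     9    10    11    12
          1     1     1     1     1     1     1     1     1     1     1     1     1     1
          3     1     1     1     2     2     2     3     3     3     4     4     4     5
          5     1     1     1     2     2     3     4     4     5     6     7     8     9
          6     1     1     1     2     2     3     5     5     6     8     9    11    14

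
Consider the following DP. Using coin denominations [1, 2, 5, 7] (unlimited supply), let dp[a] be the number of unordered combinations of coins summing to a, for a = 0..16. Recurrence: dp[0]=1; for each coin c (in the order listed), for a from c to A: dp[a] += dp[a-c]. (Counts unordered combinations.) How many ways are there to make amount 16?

30

after  coin     0     1     2     3     4     5     6     7     8     9    10    11    12    13    14    15    16
          1     1     1     1     1     1     1     1     1     1     1     1     1     1     1     1     1     1
          2     1     1     2     2     3     3     4     4     5     5     6     6     7     7     8     8     9
          5     1     1     2     2     3     4     5     6     7     8    10    11    13    14    16    18    20
          7     1     1     2     2     3     4     5     7     8    10    12    14    17    19    23    26    30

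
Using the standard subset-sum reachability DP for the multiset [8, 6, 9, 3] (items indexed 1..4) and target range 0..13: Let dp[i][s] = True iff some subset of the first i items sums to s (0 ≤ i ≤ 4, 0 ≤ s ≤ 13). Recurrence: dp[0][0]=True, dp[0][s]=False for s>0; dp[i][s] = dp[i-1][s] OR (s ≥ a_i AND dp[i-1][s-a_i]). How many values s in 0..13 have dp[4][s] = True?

i\s   0   1   2   3   4   5   6   7   8   9  10  11  12  13
  0   T   F   F   F   F   F   F   F   F   F   F   F   F   F
  1   T   F   F   F   F   F   F   F   T   F   F   F   F   F
  2   T   F   F   F   F   F   T   F   T   F   F   F   F   F
  3   T   F   F   F   F   F   T   F   T   T   F   F   F   F
  4   T   F   F   T   F   F   T   F   T   T   F   T   T   F

7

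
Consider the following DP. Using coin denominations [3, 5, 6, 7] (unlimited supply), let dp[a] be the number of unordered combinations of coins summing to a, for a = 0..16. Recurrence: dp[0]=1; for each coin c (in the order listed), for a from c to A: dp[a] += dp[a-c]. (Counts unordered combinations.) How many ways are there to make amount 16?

4

after  coin     0     1     2     3     4     5     6     7     8     9    10    11    12    13    14    15    16
          3     1     0     0     1     0     0     1     0     0     1     0     0     1     0     0     1     0
          5     1     0     0     1     0     1     1     0     1     1     1     1     1     1     1     2     1
          6     1     0     0     1     0     1     2     0     1     2     1     2     3     1     2     4     2
          7     1     0     0     1     0     1     2     1     1     2     2     2     4     3     3     5     4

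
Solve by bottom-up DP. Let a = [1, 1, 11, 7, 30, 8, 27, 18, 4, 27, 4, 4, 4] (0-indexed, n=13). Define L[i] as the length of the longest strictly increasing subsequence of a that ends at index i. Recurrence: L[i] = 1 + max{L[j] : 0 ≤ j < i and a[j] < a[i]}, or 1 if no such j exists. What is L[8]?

   i    0    1    2    3    4    5    6    7    8    9   10   11   12
a[i]    1    1   11    7   30    8   27   18    4   27    4    4    4
L[i]    1    1    2    2    3    3    4    4    2    5    2    2    2

2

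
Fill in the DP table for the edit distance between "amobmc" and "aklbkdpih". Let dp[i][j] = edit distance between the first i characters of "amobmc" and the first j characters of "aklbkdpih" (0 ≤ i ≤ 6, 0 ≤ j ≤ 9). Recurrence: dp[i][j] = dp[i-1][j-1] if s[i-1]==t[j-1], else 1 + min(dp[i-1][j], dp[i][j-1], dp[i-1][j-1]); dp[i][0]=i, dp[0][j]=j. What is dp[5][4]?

   ''  a  k  l  b  k  d  p  i  h
''  0  1  2  3  4  5  6  7  8  9
 a  1  0  1  2  3  4  5  6  7  8
 m  2  1  1  2  3  4  5  6  7  8
 o  3  2  2  2  3  4  5  6  7  8
 b  4  3  3  3  2  3  4  5  6  7
 m  5  4  4  4  3  3  4  5  6  7
 c  6  5  5  5  4  4  4  5  6  7

3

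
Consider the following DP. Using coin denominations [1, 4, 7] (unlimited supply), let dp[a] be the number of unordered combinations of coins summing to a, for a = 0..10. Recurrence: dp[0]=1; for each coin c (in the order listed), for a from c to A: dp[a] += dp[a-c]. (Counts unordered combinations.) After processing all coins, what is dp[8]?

4

after  coin     0     1     2     3     4     5     6     7     8     9    10
          1     1     1     1     1     1     1     1     1     1     1     1
          4     1     1     1     1     2     2     2     2     3     3     3
          7     1     1     1     1     2     2     2     3     4     4     4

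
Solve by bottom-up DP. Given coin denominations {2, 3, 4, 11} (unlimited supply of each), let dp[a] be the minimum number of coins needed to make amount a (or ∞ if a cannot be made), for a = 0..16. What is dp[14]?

 a  0  1  2  3  4  5  6  7  8  9 10 11 12 13 14 15 16
dp  0  -  1  1  1  2  2  2  2  3  3  1  3  2  2  2  3
(- denotes ∞ / unreachable)

2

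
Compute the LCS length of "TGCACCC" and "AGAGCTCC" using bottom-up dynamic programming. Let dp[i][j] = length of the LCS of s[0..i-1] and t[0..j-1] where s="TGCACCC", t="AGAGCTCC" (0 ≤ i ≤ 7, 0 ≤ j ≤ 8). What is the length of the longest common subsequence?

   ''  A  G  A  G  C  T  C  C
''  0  0  0  0  0  0  0  0  0
 T  0  0  0  0  0  0  1  1  1
 G  0  0  1  1  1  1  1  1  1
 C  0  0  1  1  1  2  2  2  2
 A  0  1  1  2  2  2  2  2  2
 C  0  1  1  2  2  3  3  3  3
 C  0  1  1  2  2  3  3  4  4
 C  0  1  1  2  2  3  3  4  5

5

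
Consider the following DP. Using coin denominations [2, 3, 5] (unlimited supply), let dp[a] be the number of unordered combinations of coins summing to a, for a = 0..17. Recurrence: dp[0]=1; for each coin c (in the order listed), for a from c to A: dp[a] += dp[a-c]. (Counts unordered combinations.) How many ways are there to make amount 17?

after  coin     0     1     2     3     4     5     6     7     8     9    10    11    12    13    14    15    16    17
          2     1     0     1     0     1     0     1     0     1     0     1     0     1     0     1     0     1     0
          3     1     0     1     1     1     1     2     1     2     2     2     2     3     2     3     3     3     3
          5     1     0     1     1     1     2     2     2     3     3     4     4     5     5     6     7     7     8

8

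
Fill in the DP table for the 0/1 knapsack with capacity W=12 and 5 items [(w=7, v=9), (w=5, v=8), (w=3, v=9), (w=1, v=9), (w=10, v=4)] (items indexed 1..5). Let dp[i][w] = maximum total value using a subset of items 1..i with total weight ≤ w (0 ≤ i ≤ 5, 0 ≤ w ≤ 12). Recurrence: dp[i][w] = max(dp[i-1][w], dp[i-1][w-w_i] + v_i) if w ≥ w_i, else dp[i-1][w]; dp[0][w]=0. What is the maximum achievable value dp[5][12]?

i\w   0   1   2   3   4   5   6   7   8   9  10  11  12
  0   0   0   0   0   0   0   0   0   0   0   0   0   0
  1   0   0   0   0   0   0   0   9   9   9   9   9   9
  2   0   0   0   0   0   8   8   9   9   9   9   9  17
  3   0   0   0   9   9   9   9   9  17  17  18  18  18
  4   0   9   9   9  18  18  18  18  18  26  26  27  27
  5   0   9   9   9  18  18  18  18  18  26  26  27  27

27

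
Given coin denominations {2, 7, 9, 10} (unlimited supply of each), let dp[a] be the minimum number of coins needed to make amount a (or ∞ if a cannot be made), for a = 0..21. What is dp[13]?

 a  0  1  2  3  4  5  6  7  8  9 10 11 12 13 14 15 16 17 18 19 20 21
dp  0  -  1  -  2  -  3  1  4  1  1  2  2  3  2  4  2  2  2  2  2  3
(- denotes ∞ / unreachable)

3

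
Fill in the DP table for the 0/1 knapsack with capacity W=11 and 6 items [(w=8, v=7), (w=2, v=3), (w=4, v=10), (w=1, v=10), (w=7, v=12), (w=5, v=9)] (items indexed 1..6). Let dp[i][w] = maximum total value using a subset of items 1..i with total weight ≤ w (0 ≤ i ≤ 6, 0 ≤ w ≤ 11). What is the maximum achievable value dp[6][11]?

29

i\w   0   1   2   3   4   5   6   7   8   9  10  11
  0   0   0   0   0   0   0   0   0   0   0   0   0
  1   0   0   0   0   0   0   0   0   7   7   7   7
  2   0   0   3   3   3   3   3   3   7   7  10  10
  3   0   0   3   3  10  10  13  13  13  13  13  13
  4   0  10  10  13  13  20  20  23  23  23  23  23
  5   0  10  10  13  13  20  20  23  23  23  25  25
  6   0  10  10  13  13  20  20  23  23  23  29  29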